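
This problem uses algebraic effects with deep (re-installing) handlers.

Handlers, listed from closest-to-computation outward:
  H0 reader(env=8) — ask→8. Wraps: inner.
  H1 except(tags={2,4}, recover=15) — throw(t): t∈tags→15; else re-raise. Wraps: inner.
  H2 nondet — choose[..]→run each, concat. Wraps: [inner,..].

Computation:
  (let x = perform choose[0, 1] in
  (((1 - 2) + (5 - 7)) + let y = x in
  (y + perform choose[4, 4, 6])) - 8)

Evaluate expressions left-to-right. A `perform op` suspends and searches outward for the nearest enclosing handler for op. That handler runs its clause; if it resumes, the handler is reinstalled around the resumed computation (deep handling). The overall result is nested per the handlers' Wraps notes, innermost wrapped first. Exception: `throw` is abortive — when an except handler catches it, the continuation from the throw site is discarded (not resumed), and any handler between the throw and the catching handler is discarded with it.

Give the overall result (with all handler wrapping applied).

Answer: [-7, -7, -5, -6, -6, -4]

Step-by-step:
choose[0, 1] @ H2
  branch[0] choose=0:
    choose[4, 4, 6] @ H2
      branch[0] choose=4:
        H0 returns -7
        H1 returns -7
        H2 returns [-7]
      branch[1] choose=4:
        H0 returns -7
        H1 returns -7
        H2 returns [-7]
      branch[2] choose=6:
        H0 returns -5
        H1 returns -5
        H2 returns [-5]
  branch[1] choose=1:
    choose[4, 4, 6] @ H2
      branch[0] choose=4:
        H0 returns -6
        H1 returns -6
        H2 returns [-6]
      branch[1] choose=4:
        H0 returns -6
        H1 returns -6
        H2 returns [-6]
      branch[2] choose=6:
        H0 returns -4
        H1 returns -4
        H2 returns [-4]
= [-7, -7, -5, -6, -6, -4]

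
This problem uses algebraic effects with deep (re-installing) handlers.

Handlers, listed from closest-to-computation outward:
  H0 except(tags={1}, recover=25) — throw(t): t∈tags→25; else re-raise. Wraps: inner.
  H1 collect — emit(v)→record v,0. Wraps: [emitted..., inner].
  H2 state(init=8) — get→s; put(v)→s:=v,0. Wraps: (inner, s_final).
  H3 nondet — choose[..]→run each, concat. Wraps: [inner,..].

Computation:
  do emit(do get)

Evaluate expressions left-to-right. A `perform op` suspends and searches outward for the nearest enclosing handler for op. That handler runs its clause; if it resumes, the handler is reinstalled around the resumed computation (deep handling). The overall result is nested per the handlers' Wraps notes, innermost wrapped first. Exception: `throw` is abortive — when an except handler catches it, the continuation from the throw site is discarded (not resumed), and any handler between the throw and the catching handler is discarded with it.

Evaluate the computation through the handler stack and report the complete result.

Step-by-step:
get @ H2 ⇒ 8
emit(8) @ H1 ⇒ out+=8
H0 returns 0
H1 returns [8, 0]
H2 returns ([8, 0], 8)
H3 returns [([8, 0], 8)]
= [([8, 0], 8)]

Answer: [([8, 0], 8)]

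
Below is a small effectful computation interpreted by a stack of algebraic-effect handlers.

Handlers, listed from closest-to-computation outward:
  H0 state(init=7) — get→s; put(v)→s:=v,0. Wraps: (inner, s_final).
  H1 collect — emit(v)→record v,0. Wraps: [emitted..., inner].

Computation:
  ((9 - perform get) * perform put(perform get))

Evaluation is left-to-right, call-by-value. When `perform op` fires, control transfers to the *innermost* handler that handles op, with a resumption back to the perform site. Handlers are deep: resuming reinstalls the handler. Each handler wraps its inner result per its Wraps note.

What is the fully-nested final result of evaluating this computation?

Working:
get @ H0 ⇒ 7
get @ H0 ⇒ 7
put(7) @ H0 ⇒ s:=7
H0 returns (0, 7)
H1 returns [(0, 7)]
= [(0, 7)]

Answer: [(0, 7)]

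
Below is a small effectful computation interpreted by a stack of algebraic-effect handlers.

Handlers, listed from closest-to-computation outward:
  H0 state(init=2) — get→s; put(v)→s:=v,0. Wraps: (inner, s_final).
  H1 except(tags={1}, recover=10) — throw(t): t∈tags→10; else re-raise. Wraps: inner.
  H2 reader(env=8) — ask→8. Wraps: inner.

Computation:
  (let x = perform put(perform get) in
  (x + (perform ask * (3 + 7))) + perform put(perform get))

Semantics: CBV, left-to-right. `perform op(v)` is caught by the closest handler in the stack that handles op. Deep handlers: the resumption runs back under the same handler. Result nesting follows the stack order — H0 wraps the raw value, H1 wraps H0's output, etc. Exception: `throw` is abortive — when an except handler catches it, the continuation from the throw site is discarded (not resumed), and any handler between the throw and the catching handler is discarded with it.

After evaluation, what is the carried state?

Step-by-step:
get @ H0 ⇒ 2
put(2) @ H0 ⇒ s:=2
ask @ H2 ⇒ 8
get @ H0 ⇒ 2
put(2) @ H0 ⇒ s:=2
H0 returns (80, 2)
H1 returns (80, 2)
H2 returns (80, 2)
= (80, 2)

Answer: 2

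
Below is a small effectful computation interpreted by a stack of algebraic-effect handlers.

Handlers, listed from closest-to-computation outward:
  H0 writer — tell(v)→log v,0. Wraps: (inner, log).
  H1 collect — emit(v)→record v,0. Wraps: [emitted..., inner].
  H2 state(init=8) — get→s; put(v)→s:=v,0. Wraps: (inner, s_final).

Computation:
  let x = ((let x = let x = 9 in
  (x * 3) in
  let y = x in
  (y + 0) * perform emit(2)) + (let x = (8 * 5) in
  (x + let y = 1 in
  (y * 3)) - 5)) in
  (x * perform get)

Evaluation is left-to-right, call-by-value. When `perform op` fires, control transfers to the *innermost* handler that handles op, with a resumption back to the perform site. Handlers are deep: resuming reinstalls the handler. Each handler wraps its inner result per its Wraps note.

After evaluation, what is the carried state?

Answer: 8

Step-by-step:
emit(2) @ H1 ⇒ out+=2
get @ H2 ⇒ 8
H0 returns (304, ())
H1 returns [2, (304, ())]
H2 returns ([2, (304, ())], 8)
= ([2, (304, ())], 8)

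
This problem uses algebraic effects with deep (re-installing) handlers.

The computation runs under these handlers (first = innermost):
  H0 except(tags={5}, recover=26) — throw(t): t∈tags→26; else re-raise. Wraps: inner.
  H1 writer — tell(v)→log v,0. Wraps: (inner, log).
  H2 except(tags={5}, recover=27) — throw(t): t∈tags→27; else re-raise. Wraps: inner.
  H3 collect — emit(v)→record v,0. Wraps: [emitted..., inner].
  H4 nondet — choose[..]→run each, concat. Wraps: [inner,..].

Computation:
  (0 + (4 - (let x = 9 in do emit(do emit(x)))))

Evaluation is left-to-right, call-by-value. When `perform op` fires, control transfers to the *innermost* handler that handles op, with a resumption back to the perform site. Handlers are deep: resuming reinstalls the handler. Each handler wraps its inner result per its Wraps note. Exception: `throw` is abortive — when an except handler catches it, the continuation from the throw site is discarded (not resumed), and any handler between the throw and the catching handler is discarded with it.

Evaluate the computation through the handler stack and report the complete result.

Answer: [[9, 0, (4, ())]]

Step-by-step:
emit(9) @ H3 ⇒ out+=9
emit(0) @ H3 ⇒ out+=0
H0 returns 4
H1 returns (4, ())
H2 returns (4, ())
H3 returns [9, 0, (4, ())]
H4 returns [[9, 0, (4, ())]]
= [[9, 0, (4, ())]]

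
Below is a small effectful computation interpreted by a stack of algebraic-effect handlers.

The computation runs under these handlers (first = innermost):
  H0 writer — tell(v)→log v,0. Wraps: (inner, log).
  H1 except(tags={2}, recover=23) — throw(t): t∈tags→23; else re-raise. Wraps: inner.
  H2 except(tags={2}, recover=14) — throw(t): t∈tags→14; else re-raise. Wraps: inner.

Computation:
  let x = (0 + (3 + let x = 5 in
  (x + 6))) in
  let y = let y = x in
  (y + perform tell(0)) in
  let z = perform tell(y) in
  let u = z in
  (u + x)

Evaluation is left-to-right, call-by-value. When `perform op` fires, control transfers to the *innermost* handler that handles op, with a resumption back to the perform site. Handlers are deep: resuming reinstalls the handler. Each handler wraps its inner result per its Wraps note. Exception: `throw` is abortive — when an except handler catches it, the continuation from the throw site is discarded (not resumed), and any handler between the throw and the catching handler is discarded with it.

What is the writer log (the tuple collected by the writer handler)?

Answer: (0, 14)

Working:
tell(0) @ H0 ⇒ log+=0
tell(14) @ H0 ⇒ log+=14
H0 returns (14, (0, 14))
H1 returns (14, (0, 14))
H2 returns (14, (0, 14))
= (14, (0, 14))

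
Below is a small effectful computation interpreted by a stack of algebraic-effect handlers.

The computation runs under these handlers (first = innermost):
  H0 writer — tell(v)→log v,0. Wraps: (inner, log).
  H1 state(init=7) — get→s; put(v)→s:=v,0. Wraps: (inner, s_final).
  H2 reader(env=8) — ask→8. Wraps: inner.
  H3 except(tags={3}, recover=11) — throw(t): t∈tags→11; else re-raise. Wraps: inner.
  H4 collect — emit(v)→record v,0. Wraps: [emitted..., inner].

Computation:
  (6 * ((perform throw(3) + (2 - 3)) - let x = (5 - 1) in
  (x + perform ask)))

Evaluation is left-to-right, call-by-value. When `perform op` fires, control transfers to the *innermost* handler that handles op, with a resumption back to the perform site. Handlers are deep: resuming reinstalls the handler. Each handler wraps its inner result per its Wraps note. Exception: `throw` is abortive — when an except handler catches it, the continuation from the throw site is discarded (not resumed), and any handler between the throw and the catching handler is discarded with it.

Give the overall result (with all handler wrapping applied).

Answer: [11]

Working:
throw(3) @ H3 caught ⇒ 11
H4 returns [11]
= [11]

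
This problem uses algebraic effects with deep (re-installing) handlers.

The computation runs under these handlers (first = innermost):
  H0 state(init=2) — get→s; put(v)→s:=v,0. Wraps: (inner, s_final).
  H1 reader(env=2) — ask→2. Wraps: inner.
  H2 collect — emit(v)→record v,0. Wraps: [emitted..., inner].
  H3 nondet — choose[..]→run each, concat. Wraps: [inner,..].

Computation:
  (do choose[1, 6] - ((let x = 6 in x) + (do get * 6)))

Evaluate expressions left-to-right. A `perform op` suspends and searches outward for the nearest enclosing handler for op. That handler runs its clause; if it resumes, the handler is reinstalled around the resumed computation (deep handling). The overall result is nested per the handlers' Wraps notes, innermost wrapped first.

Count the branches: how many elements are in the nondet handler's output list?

Answer: 2

Evaluation trace:
choose[1, 6] @ H3
  branch[0] choose=1:
    get @ H0 ⇒ 2
    H0 returns (-17, 2)
    H1 returns (-17, 2)
    H2 returns [(-17, 2)]
    H3 returns [[(-17, 2)]]
  branch[1] choose=6:
    get @ H0 ⇒ 2
    H0 returns (-12, 2)
    H1 returns (-12, 2)
    H2 returns [(-12, 2)]
    H3 returns [[(-12, 2)]]
= [[(-17, 2)], [(-12, 2)]]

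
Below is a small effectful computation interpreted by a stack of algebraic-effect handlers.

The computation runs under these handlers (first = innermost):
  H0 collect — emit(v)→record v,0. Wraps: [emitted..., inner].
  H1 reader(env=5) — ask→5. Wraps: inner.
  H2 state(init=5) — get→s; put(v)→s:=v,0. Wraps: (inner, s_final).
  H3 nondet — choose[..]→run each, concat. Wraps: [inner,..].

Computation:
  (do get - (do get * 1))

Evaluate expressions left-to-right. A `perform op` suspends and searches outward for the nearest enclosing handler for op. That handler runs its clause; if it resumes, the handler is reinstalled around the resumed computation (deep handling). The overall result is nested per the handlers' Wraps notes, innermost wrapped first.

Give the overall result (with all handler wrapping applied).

Answer: [([0], 5)]

Evaluation trace:
get @ H2 ⇒ 5
get @ H2 ⇒ 5
H0 returns [0]
H1 returns [0]
H2 returns ([0], 5)
H3 returns [([0], 5)]
= [([0], 5)]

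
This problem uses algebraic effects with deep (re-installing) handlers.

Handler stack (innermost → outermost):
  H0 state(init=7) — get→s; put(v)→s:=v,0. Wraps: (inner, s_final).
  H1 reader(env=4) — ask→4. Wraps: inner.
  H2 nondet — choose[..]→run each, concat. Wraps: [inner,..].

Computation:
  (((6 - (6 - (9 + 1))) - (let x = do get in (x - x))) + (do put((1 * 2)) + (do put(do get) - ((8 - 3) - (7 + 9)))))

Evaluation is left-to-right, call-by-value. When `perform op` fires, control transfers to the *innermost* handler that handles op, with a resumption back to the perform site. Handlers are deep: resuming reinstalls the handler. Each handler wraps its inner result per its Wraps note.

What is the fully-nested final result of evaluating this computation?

Answer: [(21, 2)]

Evaluation trace:
get @ H0 ⇒ 7
put(2) @ H0 ⇒ s:=2
get @ H0 ⇒ 2
put(2) @ H0 ⇒ s:=2
H0 returns (21, 2)
H1 returns (21, 2)
H2 returns [(21, 2)]
= [(21, 2)]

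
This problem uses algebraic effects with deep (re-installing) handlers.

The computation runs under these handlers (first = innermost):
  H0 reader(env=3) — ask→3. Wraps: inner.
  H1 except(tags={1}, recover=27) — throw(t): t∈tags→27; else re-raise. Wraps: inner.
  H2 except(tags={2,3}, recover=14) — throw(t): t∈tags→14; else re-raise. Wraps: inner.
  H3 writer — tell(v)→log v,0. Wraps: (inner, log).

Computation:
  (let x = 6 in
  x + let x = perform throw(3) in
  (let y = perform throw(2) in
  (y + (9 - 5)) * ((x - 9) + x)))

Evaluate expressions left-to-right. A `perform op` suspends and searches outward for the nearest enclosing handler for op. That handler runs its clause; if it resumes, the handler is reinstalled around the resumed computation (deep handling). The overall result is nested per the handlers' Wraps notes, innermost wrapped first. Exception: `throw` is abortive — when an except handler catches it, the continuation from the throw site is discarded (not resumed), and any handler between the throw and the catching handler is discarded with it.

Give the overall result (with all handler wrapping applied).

Answer: (14, ())

Step-by-step:
throw(3) @ H1 re-raised
throw(3) @ H2 caught ⇒ 14
H3 returns (14, ())
= (14, ())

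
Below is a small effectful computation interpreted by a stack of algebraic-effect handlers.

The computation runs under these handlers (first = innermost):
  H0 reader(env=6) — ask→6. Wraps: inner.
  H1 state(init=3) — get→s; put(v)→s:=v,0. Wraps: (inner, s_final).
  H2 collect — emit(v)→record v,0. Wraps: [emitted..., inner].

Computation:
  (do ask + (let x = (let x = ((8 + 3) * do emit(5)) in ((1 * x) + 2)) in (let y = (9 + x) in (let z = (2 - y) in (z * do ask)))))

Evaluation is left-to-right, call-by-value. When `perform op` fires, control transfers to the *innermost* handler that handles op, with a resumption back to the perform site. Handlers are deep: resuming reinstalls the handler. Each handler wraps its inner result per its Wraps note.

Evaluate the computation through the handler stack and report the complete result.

Step-by-step:
ask @ H0 ⇒ 6
emit(5) @ H2 ⇒ out+=5
ask @ H0 ⇒ 6
H0 returns -48
H1 returns (-48, 3)
H2 returns [5, (-48, 3)]
= [5, (-48, 3)]

Answer: [5, (-48, 3)]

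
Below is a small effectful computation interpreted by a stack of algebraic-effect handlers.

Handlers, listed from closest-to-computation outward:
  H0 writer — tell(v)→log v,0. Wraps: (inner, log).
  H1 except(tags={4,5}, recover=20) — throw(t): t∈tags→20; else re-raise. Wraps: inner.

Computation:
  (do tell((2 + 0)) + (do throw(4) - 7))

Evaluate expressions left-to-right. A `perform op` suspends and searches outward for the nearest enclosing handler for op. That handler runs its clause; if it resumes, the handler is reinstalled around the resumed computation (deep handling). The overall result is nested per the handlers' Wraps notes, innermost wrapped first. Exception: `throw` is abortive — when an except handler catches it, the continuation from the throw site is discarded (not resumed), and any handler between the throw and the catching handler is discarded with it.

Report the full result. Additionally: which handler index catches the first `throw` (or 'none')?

Answer: 20 ; first throw caught by: H1

Step-by-step:
tell(2) @ H0 ⇒ log+=2
throw(4) @ H1 caught ⇒ 20
= 20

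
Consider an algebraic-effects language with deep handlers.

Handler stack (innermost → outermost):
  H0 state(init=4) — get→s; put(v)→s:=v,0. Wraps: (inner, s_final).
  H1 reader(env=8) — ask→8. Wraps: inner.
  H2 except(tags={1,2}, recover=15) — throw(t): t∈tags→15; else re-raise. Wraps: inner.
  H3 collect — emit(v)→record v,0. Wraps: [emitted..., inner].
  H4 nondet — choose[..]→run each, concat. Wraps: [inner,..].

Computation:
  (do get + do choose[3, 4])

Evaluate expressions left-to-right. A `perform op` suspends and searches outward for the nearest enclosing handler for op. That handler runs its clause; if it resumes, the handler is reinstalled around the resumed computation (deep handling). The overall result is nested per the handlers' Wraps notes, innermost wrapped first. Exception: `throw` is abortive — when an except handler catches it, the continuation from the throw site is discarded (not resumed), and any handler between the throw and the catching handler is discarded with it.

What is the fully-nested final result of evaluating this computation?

Step-by-step:
get @ H0 ⇒ 4
choose[3, 4] @ H4
  branch[0] choose=3:
    H0 returns (7, 4)
    H1 returns (7, 4)
    H2 returns (7, 4)
    H3 returns [(7, 4)]
    H4 returns [[(7, 4)]]
  branch[1] choose=4:
    H0 returns (8, 4)
    H1 returns (8, 4)
    H2 returns (8, 4)
    H3 returns [(8, 4)]
    H4 returns [[(8, 4)]]
= [[(7, 4)], [(8, 4)]]

Answer: [[(7, 4)], [(8, 4)]]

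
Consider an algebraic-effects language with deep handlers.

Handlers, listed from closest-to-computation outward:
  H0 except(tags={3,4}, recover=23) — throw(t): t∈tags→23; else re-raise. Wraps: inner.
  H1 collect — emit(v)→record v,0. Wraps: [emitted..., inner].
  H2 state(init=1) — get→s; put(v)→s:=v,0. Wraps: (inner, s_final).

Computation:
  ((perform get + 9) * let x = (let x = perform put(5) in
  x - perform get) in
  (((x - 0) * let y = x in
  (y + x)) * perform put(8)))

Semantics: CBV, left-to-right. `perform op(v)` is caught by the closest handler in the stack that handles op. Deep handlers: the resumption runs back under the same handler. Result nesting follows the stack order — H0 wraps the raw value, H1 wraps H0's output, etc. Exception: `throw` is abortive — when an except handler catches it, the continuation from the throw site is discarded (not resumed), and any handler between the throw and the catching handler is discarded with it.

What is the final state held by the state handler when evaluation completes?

Answer: 8

Working:
get @ H2 ⇒ 1
put(5) @ H2 ⇒ s:=5
get @ H2 ⇒ 5
put(8) @ H2 ⇒ s:=8
H0 returns 0
H1 returns [0]
H2 returns ([0], 8)
= ([0], 8)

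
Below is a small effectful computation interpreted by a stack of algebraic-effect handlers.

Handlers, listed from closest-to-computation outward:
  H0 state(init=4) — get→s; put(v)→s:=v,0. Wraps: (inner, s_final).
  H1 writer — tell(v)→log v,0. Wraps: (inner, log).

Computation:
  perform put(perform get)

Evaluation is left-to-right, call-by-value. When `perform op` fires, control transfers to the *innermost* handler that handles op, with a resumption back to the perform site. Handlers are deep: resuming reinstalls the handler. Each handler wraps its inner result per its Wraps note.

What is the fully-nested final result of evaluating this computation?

Answer: ((0, 4), ())

Evaluation trace:
get @ H0 ⇒ 4
put(4) @ H0 ⇒ s:=4
H0 returns (0, 4)
H1 returns ((0, 4), ())
= ((0, 4), ())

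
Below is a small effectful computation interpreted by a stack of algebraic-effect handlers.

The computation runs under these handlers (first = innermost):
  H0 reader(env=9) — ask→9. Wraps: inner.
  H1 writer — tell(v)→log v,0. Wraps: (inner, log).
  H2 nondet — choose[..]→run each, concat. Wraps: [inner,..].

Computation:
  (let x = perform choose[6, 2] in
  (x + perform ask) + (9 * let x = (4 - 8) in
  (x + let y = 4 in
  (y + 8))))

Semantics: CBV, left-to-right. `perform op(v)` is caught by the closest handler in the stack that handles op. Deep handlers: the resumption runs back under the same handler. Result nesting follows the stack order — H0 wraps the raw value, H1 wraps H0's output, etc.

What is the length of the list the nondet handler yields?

Answer: 2

Working:
choose[6, 2] @ H2
  branch[0] choose=6:
    ask @ H0 ⇒ 9
    H0 returns 87
    H1 returns (87, ())
    H2 returns [(87, ())]
  branch[1] choose=2:
    ask @ H0 ⇒ 9
    H0 returns 83
    H1 returns (83, ())
    H2 returns [(83, ())]
= [(87, ()), (83, ())]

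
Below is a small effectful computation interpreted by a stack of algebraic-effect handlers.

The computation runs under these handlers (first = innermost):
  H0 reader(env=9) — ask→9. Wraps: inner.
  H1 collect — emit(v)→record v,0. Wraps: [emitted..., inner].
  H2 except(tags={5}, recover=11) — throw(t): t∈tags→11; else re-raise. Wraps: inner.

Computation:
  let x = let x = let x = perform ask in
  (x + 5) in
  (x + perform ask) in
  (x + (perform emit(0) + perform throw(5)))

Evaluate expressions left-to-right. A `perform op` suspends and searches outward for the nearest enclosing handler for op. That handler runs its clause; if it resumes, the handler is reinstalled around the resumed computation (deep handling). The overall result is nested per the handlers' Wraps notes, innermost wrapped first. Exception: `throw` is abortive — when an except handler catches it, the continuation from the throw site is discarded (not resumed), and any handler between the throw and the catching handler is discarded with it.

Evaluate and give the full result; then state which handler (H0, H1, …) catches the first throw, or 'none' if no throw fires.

Answer: 11 ; first throw caught by: H2

Evaluation trace:
ask @ H0 ⇒ 9
ask @ H0 ⇒ 9
emit(0) @ H1 ⇒ out+=0
throw(5) @ H2 caught ⇒ 11
= 11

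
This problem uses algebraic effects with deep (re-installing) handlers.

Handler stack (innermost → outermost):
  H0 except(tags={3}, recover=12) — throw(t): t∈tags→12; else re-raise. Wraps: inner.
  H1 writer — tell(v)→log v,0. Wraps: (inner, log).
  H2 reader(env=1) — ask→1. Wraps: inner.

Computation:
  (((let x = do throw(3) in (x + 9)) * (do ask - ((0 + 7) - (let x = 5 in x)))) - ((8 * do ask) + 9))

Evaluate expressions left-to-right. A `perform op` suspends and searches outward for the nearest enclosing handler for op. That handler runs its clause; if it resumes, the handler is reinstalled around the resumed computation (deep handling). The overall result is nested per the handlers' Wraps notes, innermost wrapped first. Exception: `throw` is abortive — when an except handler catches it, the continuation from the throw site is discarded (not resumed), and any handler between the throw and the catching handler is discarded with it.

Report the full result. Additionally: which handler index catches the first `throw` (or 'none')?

Working:
throw(3) @ H0 caught ⇒ 12
H1 returns (12, ())
H2 returns (12, ())
= (12, ())

Answer: (12, ()) ; first throw caught by: H0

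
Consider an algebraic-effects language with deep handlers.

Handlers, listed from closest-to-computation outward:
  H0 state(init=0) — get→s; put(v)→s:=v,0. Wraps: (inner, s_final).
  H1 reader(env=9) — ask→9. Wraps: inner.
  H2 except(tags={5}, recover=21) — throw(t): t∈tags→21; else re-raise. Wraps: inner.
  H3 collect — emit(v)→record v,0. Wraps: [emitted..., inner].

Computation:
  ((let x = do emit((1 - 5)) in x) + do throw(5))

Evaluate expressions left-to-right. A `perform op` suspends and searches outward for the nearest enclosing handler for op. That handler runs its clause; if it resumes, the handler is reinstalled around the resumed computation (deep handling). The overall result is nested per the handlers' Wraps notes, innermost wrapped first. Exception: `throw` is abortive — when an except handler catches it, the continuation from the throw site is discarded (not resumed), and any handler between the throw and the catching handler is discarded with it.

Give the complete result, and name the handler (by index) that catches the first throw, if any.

Answer: [-4, 21] ; first throw caught by: H2

Step-by-step:
emit(-4) @ H3 ⇒ out+=-4
throw(5) @ H2 caught ⇒ 21
H3 returns [-4, 21]
= [-4, 21]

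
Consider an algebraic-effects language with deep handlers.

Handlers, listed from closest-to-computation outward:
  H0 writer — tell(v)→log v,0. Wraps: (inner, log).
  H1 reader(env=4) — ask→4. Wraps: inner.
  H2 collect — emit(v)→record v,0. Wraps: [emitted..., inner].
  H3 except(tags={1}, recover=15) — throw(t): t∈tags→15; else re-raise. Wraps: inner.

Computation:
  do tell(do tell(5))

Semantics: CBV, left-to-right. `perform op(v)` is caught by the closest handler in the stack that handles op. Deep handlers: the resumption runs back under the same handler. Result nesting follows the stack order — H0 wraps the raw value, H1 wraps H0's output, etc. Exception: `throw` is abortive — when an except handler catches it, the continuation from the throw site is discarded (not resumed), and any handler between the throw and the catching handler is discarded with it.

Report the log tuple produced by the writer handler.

Answer: (5, 0)

Working:
tell(5) @ H0 ⇒ log+=5
tell(0) @ H0 ⇒ log+=0
H0 returns (0, (5, 0))
H1 returns (0, (5, 0))
H2 returns [(0, (5, 0))]
H3 returns [(0, (5, 0))]
= [(0, (5, 0))]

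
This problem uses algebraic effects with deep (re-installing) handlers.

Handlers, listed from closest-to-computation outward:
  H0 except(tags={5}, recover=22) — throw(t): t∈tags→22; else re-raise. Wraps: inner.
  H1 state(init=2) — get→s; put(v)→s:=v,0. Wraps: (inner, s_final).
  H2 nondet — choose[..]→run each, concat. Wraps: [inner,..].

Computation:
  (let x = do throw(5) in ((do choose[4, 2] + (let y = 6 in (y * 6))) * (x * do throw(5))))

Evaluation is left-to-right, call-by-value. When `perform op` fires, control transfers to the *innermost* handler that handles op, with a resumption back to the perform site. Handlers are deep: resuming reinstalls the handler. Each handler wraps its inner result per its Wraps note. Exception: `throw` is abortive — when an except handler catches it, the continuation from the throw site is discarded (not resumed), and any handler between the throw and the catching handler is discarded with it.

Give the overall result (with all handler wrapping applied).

Step-by-step:
throw(5) @ H0 caught ⇒ 22
H1 returns (22, 2)
H2 returns [(22, 2)]
= [(22, 2)]

Answer: [(22, 2)]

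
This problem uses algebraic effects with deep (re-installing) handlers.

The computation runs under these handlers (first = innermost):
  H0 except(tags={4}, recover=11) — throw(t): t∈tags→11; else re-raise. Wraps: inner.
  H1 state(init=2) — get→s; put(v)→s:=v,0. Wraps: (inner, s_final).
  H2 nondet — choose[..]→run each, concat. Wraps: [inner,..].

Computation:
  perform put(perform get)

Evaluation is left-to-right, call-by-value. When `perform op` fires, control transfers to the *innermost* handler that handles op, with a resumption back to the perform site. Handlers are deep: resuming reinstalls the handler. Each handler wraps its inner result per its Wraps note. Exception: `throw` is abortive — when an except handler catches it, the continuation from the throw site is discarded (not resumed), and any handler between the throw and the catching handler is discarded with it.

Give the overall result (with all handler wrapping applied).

Answer: [(0, 2)]

Working:
get @ H1 ⇒ 2
put(2) @ H1 ⇒ s:=2
H0 returns 0
H1 returns (0, 2)
H2 returns [(0, 2)]
= [(0, 2)]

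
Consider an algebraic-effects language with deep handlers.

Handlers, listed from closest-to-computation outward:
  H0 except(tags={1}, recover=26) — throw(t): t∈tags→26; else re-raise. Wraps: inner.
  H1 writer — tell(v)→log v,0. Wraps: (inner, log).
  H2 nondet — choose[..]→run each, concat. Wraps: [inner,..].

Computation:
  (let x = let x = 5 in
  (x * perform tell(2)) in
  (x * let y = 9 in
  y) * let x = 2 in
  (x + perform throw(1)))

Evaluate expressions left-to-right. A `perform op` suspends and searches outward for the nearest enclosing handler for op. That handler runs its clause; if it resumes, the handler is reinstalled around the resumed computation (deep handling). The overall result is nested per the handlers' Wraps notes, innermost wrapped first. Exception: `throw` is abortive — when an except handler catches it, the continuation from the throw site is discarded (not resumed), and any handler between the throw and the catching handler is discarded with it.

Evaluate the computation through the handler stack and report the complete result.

Answer: [(26, (2))]

Working:
tell(2) @ H1 ⇒ log+=2
throw(1) @ H0 caught ⇒ 26
H1 returns (26, (2))
H2 returns [(26, (2))]
= [(26, (2))]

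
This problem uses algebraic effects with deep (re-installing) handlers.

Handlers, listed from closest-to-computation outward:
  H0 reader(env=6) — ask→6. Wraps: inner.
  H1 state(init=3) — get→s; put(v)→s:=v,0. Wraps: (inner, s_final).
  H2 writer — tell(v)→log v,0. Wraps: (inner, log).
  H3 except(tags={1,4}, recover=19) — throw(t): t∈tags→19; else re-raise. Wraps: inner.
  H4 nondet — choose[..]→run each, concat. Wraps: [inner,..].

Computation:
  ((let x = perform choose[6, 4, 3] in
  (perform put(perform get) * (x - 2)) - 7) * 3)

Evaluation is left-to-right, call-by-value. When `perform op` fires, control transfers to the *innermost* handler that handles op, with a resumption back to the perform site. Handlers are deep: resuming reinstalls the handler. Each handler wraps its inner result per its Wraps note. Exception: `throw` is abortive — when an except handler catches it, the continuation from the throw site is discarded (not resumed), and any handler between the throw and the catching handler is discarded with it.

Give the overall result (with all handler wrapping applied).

Step-by-step:
choose[6, 4, 3] @ H4
  branch[0] choose=6:
    get @ H1 ⇒ 3
    put(3) @ H1 ⇒ s:=3
    H0 returns -21
    H1 returns (-21, 3)
    H2 returns ((-21, 3), ())
    H3 returns ((-21, 3), ())
    H4 returns [((-21, 3), ())]
  branch[1] choose=4:
    get @ H1 ⇒ 3
    put(3) @ H1 ⇒ s:=3
    H0 returns -21
    H1 returns (-21, 3)
    H2 returns ((-21, 3), ())
    H3 returns ((-21, 3), ())
    H4 returns [((-21, 3), ())]
  branch[2] choose=3:
    get @ H1 ⇒ 3
    put(3) @ H1 ⇒ s:=3
    H0 returns -21
    H1 returns (-21, 3)
    H2 returns ((-21, 3), ())
    H3 returns ((-21, 3), ())
    H4 returns [((-21, 3), ())]
= [((-21, 3), ()), ((-21, 3), ()), ((-21, 3), ())]

Answer: [((-21, 3), ()), ((-21, 3), ()), ((-21, 3), ())]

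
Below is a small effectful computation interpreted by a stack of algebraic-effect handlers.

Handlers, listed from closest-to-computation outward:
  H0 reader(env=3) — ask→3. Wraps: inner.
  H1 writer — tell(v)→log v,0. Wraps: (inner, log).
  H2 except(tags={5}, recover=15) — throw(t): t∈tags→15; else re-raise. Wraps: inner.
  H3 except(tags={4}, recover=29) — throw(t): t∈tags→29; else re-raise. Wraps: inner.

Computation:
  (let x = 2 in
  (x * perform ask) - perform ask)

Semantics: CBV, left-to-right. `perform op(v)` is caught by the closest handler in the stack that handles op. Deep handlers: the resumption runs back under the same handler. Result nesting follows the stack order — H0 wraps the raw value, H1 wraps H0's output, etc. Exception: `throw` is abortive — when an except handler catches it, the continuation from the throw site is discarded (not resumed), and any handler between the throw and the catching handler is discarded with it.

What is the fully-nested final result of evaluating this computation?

Answer: (3, ())

Step-by-step:
ask @ H0 ⇒ 3
ask @ H0 ⇒ 3
H0 returns 3
H1 returns (3, ())
H2 returns (3, ())
H3 returns (3, ())
= (3, ())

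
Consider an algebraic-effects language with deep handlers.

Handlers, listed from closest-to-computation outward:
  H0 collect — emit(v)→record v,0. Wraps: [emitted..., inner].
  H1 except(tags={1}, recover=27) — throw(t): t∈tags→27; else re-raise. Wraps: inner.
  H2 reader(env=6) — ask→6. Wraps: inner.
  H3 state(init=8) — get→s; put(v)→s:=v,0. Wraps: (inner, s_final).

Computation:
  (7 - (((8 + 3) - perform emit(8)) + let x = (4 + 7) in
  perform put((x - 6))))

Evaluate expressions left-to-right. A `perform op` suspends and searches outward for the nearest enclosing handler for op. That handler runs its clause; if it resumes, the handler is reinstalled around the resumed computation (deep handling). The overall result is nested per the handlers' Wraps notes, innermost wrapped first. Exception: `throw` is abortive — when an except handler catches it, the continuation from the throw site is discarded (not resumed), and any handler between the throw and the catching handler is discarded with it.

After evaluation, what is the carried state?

Answer: 5

Working:
emit(8) @ H0 ⇒ out+=8
put(5) @ H3 ⇒ s:=5
H0 returns [8, -4]
H1 returns [8, -4]
H2 returns [8, -4]
H3 returns ([8, -4], 5)
= ([8, -4], 5)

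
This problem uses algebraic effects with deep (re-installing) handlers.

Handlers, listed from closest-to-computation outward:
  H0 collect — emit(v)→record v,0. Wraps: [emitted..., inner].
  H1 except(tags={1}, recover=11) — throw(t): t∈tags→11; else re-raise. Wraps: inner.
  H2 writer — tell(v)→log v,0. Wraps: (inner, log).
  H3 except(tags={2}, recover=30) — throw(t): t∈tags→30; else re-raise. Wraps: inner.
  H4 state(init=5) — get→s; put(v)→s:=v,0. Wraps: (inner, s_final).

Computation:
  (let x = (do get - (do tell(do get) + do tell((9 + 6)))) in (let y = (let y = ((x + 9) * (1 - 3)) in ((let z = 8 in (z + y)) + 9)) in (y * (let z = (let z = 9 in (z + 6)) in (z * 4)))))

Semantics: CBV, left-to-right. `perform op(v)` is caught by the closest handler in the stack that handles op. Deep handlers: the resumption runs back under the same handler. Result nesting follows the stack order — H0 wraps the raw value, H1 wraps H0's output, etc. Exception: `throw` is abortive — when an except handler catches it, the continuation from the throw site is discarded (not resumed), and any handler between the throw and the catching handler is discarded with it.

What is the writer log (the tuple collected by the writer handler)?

Answer: (5, 15)

Working:
get @ H4 ⇒ 5
get @ H4 ⇒ 5
tell(5) @ H2 ⇒ log+=5
tell(15) @ H2 ⇒ log+=15
H0 returns [-660]
H1 returns [-660]
H2 returns ([-660], (5, 15))
H3 returns ([-660], (5, 15))
H4 returns (([-660], (5, 15)), 5)
= (([-660], (5, 15)), 5)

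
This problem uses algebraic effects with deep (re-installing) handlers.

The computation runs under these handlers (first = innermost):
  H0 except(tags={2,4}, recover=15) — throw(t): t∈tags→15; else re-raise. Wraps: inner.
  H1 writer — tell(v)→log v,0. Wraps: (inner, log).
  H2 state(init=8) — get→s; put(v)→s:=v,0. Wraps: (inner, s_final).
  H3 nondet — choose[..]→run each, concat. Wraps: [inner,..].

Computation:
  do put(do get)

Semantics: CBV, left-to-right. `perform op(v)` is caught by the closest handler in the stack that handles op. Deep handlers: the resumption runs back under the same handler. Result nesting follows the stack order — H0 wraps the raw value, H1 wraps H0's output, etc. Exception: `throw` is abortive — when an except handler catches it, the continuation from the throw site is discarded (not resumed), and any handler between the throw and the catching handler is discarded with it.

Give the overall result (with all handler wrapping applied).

Evaluation trace:
get @ H2 ⇒ 8
put(8) @ H2 ⇒ s:=8
H0 returns 0
H1 returns (0, ())
H2 returns ((0, ()), 8)
H3 returns [((0, ()), 8)]
= [((0, ()), 8)]

Answer: [((0, ()), 8)]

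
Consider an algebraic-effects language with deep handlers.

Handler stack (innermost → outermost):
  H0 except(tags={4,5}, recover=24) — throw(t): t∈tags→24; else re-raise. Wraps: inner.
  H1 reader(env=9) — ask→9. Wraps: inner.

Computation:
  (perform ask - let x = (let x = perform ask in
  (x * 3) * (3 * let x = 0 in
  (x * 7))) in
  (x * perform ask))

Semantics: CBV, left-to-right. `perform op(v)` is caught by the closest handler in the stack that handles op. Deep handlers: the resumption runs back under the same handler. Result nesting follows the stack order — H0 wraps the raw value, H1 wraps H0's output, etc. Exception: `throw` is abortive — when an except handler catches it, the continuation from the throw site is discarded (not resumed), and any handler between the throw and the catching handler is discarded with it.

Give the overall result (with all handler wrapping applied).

Answer: 9

Step-by-step:
ask @ H1 ⇒ 9
ask @ H1 ⇒ 9
ask @ H1 ⇒ 9
H0 returns 9
H1 returns 9
= 9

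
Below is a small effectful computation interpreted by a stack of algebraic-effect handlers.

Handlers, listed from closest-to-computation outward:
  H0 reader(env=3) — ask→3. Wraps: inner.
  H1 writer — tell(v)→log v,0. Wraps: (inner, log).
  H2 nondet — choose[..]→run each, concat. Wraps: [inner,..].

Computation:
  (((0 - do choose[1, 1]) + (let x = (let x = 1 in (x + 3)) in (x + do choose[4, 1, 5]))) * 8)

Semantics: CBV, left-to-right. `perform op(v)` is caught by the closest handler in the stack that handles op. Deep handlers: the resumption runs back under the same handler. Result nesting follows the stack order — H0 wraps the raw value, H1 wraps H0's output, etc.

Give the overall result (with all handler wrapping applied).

Step-by-step:
choose[1, 1] @ H2
  branch[0] choose=1:
    choose[4, 1, 5] @ H2
      branch[0] choose=4:
        H0 returns 56
        H1 returns (56, ())
        H2 returns [(56, ())]
      branch[1] choose=1:
        H0 returns 32
        H1 returns (32, ())
        H2 returns [(32, ())]
      branch[2] choose=5:
        H0 returns 64
        H1 returns (64, ())
        H2 returns [(64, ())]
  branch[1] choose=1:
    choose[4, 1, 5] @ H2
      branch[0] choose=4:
        H0 returns 56
        H1 returns (56, ())
        H2 returns [(56, ())]
      branch[1] choose=1:
        H0 returns 32
        H1 returns (32, ())
        H2 returns [(32, ())]
      branch[2] choose=5:
        H0 returns 64
        H1 returns (64, ())
        H2 returns [(64, ())]
= [(56, ()), (32, ()), (64, ()), (56, ()), (32, ()), (64, ())]

Answer: [(56, ()), (32, ()), (64, ()), (56, ()), (32, ()), (64, ())]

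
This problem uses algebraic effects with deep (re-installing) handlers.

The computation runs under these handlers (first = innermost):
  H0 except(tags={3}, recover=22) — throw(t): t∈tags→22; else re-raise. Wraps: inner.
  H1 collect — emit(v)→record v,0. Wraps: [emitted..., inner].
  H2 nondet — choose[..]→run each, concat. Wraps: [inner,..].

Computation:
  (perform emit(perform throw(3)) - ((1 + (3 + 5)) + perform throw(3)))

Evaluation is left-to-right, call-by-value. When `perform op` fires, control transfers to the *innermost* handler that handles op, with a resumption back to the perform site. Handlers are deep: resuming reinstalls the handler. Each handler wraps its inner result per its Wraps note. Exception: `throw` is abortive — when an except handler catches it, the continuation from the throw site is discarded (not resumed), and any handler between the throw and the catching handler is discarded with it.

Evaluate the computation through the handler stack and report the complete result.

Answer: [[22]]

Evaluation trace:
throw(3) @ H0 caught ⇒ 22
H1 returns [22]
H2 returns [[22]]
= [[22]]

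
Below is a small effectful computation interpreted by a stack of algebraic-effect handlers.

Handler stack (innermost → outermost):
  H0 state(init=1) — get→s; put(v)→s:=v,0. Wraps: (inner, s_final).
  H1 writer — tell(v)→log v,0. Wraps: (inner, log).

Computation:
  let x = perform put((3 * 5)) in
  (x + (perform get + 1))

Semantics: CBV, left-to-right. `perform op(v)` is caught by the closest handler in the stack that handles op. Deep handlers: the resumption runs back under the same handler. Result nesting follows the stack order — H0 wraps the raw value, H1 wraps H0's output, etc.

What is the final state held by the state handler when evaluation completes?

Working:
put(15) @ H0 ⇒ s:=15
get @ H0 ⇒ 15
H0 returns (16, 15)
H1 returns ((16, 15), ())
= ((16, 15), ())

Answer: 15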